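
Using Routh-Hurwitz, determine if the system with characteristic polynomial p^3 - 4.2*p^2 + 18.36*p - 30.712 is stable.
Routh array:
p^3: [1, 18.36]; p^2: [-4.2, -30.712]; p^1: [11.0476]; p^0: [-30.712]
First column: [1, -4.2, 11.0476, -30.712]. Sign changes = 3.
No, unstable (3 RHP root(s))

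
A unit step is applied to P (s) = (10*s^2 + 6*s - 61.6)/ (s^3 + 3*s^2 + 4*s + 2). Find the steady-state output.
FVT: lim_{t→∞} y(t) = lim_{s→0} s*Y(s) where Y(s) = P(s)/s.
= lim_{s→0} P(s) = P(0) = num(0)/den(0) = -61.6/2 = -30.8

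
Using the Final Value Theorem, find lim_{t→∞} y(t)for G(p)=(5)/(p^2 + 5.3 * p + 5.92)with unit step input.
FVT: lim_{t→∞} y(t) = lim_{p→0} p*Y(p) where Y(p) = G(p)/p.
= lim_{p→0} G(p) = G(0) = num(0)/den(0) = 5/5.92 = 0.8446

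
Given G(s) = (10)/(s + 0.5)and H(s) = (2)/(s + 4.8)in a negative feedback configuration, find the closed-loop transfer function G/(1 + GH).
Closed-loop T = G/(1+GH).
Numerator: G_num * H_den = 10*s + 48.
Denominator: G_den * H_den + G_num * H_num = (s^2 + 5.3*s + 2.4) + (20) = s^2 + 5.3*s + 22.4.
T(s) = (10*s + 48)/(s^2 + 5.3*s + 22.4)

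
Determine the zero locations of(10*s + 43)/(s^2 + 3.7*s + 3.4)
Set numerator = 0: 10*s + 43 = 0 → Zeros: -4.3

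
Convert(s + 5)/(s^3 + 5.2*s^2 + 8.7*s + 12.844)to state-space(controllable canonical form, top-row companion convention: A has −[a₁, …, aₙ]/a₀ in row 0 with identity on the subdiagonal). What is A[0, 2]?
Reachable canonical form for den = s^3 + 5.2*s^2 + 8.7*s + 12.844: top row of A = -[a₁,a₂,...,aₙ]/a₀, ones on the subdiagonal, zeros elsewhere.
A = [[-5.2, -8.7, -12.844], [1, 0, 0], [0, 1, 0]].
A[0,2] = -12.844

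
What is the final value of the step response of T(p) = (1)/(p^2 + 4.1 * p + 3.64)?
FVT: lim_{t→∞} y(t) = lim_{p→0} p*Y(p) where Y(p) = T(p)/p.
= lim_{p→0} T(p) = T(0) = num(0)/den(0) = 1/3.64 = 0.2747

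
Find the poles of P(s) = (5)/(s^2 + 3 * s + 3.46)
Set denominator = 0: s^2 + 3*s + 3.46 = 0 → Poles: -1.5 + 1.1j, -1.5 - 1.1j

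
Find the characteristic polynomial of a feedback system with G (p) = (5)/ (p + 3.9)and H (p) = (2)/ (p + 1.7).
Characteristic poly = G_den * H_den + G_num * H_num = (p^2 + 5.6*p + 6.63) + (10) = p^2 + 5.6*p + 16.63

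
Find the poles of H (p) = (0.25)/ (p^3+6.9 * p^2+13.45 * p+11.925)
Set denominator = 0: p^3 + 6.9*p^2 + 13.45*p + 11.925 = (p + 4.5)(p^2 + 2.4*p + 2.65) = 0 → Poles: -1.2 + 1.1j, -1.2 - 1.1j, -4.5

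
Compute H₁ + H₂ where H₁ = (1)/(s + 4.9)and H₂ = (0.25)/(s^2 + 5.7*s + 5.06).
Parallel: H = H₁ + H₂ = (n₁·d₂ + n₂·d₁)/(d₁·d₂).
n₁·d₂ = s^2 + 5.7*s + 5.06. n₂·d₁ = 0.25*s + 1.225. Sum = s^2 + 5.95*s + 6.285. d₁·d₂ = s^3 + 10.6*s^2 + 32.99*s + 24.794.
H(s) = (s^2 + 5.95*s + 6.285)/(s^3 + 10.6*s^2 + 32.99*s + 24.794)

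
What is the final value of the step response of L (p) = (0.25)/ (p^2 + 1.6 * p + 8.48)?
FVT: lim_{t→∞} y(t) = lim_{p→0} p*Y(p) where Y(p) = L(p)/p.
= lim_{p→0} L(p) = L(0) = num(0)/den(0) = 0.25/8.48 = 0.02948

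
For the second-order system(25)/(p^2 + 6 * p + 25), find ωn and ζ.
Standard form: ωn²/(p²+2ζωn·p+ωn²).
const=25=ωn² → ωn=5, p coeff=6=2ζωn → ζ=0.6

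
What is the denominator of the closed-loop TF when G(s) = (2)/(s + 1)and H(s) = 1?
Characteristic poly = G_den * H_den + G_num * H_num = (s + 1) + (2) = s + 3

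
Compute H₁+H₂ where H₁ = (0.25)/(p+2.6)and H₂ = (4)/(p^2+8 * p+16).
Parallel: H = H₁ + H₂ = (n₁·d₂ + n₂·d₁)/(d₁·d₂).
n₁·d₂ = 0.25*p^2 + 2*p + 4. n₂·d₁ = 4*p + 10.4. Sum = 0.25*p^2 + 6*p + 14.4. d₁·d₂ = p^3 + 10.6*p^2 + 36.8*p + 41.6.
H(p) = (0.25*p^2 + 6*p + 14.4)/(p^3 + 10.6*p^2 + 36.8*p + 41.6)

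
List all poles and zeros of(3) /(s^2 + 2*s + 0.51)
Set denominator = 0: s^2 + 2*s + 0.51 = (s + 0.3)(s + 1.7) = 0 → Poles: -0.3, -1.7
Numerator is a nonzero constant (3) → Zeros: none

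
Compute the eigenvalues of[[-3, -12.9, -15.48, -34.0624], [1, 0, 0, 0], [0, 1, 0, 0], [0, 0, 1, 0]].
Eigenvalues solve det(λI - A) = 0.
Characteristic polynomial: λ^4 + 3*λ^3 + 12.9*λ^2 + 15.48*λ + 34.0624 = 0.
Factor: (λ^2 + 0.4*λ + 4.88)(λ^2 + 2.6*λ + 6.98) = 0.
Roots: -0.2 + 2.2j, -0.2 - 2.2j, -1.3 + 2.3j, -1.3 - 2.3j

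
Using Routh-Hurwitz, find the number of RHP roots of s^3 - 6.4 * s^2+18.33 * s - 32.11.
Routh array:
s^3: [1, 18.33]; s^2: [-6.4, -32.11]; s^1: [13.3128]; s^0: [-32.11]
First column: [1, -6.4, 13.3128, -32.11]. Sign changes = RHP roots = 3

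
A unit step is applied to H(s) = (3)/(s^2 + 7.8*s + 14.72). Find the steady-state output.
FVT: lim_{t→∞} y(t) = lim_{s→0} s*Y(s) where Y(s) = H(s)/s.
= lim_{s→0} H(s) = H(0) = num(0)/den(0) = 3/14.72 = 0.2038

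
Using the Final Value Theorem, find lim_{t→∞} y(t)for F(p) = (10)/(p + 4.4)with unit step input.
FVT: lim_{t→∞} y(t) = lim_{p→0} p*Y(p) where Y(p) = F(p)/p.
= lim_{p→0} F(p) = F(0) = num(0)/den(0) = 10/4.4 = 2.273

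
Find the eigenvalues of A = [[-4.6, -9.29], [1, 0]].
Eigenvalues solve det(λI - A) = 0.
Characteristic polynomial: λ^2 + 4.6*λ + 9.29 = 0.
Roots: -2.3 + 2j, -2.3 - 2j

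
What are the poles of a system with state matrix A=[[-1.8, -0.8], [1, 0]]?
Eigenvalues solve det(λI - A) = 0.
Characteristic polynomial: λ^2 + 1.8*λ + 0.8 = 0.
Factor: (λ + 0.8)(λ + 1) = 0.
Roots: -0.8, -1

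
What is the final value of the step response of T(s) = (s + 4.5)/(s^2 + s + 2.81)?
FVT: lim_{t→∞} y(t) = lim_{s→0} s*Y(s) where Y(s) = T(s)/s.
= lim_{s→0} T(s) = T(0) = num(0)/den(0) = 4.5/2.81 = 1.601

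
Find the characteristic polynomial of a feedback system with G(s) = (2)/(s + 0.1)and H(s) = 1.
Characteristic poly = G_den * H_den + G_num * H_num = (s + 0.1) + (2) = s + 2.1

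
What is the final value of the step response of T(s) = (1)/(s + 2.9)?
FVT: lim_{t→∞} y(t) = lim_{s→0} s*Y(s) where Y(s) = T(s)/s.
= lim_{s→0} T(s) = T(0) = num(0)/den(0) = 1/2.9 = 0.3448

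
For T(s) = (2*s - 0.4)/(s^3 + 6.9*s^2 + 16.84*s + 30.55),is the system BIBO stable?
Denominator: s^3 + 6.9*s^2 + 16.84*s + 30.55 = (s + 4.7)(s^2 + 2.2*s + 6.5). Poles: -1.1 + 2.3j, -1.1 - 2.3j, -4.7. All Re(p)<0: Yes (stable)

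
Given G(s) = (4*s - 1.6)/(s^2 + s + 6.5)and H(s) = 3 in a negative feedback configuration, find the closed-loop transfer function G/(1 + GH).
Closed-loop T = G/(1+GH).
Numerator: G_num * H_den = 4*s - 1.6.
Denominator: G_den * H_den + G_num * H_num = (s^2 + s + 6.5) + (12*s - 4.8) = s^2 + 13*s + 1.7.
T(s) = (4*s - 1.6)/(s^2 + 13*s + 1.7)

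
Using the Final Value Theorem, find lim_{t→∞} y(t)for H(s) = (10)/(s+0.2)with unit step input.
FVT: lim_{t→∞} y(t) = lim_{s→0} s*Y(s) where Y(s) = H(s)/s.
= lim_{s→0} H(s) = H(0) = num(0)/den(0) = 10/0.2 = 50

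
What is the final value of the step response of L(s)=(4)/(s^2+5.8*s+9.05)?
FVT: lim_{t→∞} y(t) = lim_{s→0} s*Y(s) where Y(s) = L(s)/s.
= lim_{s→0} L(s) = L(0) = num(0)/den(0) = 4/9.05 = 0.442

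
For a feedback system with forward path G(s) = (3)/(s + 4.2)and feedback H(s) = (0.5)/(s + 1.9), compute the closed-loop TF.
Closed-loop T = G/(1+GH).
Numerator: G_num * H_den = 3*s + 5.7.
Denominator: G_den * H_den + G_num * H_num = (s^2 + 6.1*s + 7.98) + (1.5) = s^2 + 6.1*s + 9.48.
T(s) = (3*s + 5.7)/(s^2 + 6.1*s + 9.48)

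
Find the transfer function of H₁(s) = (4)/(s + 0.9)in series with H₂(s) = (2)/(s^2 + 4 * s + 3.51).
Series: H = H₁ · H₂ = (n₁·n₂)/(d₁·d₂).
Num: n₁·n₂ = 8. Den: d₁·d₂ = s^3 + 4.9*s^2 + 7.11*s + 3.159.
H(s) = (8)/(s^3 + 4.9*s^2 + 7.11*s + 3.159)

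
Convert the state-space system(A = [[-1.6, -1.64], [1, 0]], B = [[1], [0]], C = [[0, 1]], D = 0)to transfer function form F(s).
F(s) = C(sI - A)⁻¹B + D.
Characteristic polynomial det(sI - A) = s^2 + 1.6*s + 1.64.
Numerator from C·adj(sI-A)·B + D·det(sI-A) = 1.
F(s) = (1)/(s^2 + 1.6*s + 1.64)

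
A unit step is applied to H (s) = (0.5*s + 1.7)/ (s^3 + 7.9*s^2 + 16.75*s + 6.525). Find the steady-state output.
FVT: lim_{t→∞} y(t) = lim_{s→0} s*Y(s) where Y(s) = H(s)/s.
= lim_{s→0} H(s) = H(0) = num(0)/den(0) = 1.7/6.525 = 0.2605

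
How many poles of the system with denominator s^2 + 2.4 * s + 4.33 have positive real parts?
Poles: -1.2 + 1.7j, -1.2 - 1.7j. RHP poles (Re>0): 0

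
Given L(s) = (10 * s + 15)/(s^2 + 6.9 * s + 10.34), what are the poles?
Set denominator = 0: s^2 + 6.9*s + 10.34 = (s + 2.2)(s + 4.7) = 0 → Poles: -2.2, -4.7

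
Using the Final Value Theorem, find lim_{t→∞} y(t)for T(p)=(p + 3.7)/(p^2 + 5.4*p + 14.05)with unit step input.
FVT: lim_{t→∞} y(t) = lim_{p→0} p*Y(p) where Y(p) = T(p)/p.
= lim_{p→0} T(p) = T(0) = num(0)/den(0) = 3.7/14.05 = 0.2633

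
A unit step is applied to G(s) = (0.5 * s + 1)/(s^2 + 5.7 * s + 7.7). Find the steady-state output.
FVT: lim_{t→∞} y(t) = lim_{s→0} s*Y(s) where Y(s) = G(s)/s.
= lim_{s→0} G(s) = G(0) = num(0)/den(0) = 1/7.7 = 0.1299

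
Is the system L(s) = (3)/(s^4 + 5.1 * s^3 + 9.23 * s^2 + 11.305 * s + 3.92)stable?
Denominator: s^4 + 5.1*s^3 + 9.23*s^2 + 11.305*s + 3.92 = (s + 3.2)(s + 0.5)(s^2 + 1.4*s + 2.45). Poles: -0.5, -0.7 + 1.4j, -0.7 - 1.4j, -3.2. All Re(p)<0: Yes (stable)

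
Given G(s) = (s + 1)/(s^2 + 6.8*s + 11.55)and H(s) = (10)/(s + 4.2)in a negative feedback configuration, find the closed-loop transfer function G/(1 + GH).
Closed-loop T = G/(1+GH).
Numerator: G_num * H_den = s^2 + 5.2*s + 4.2.
Denominator: G_den * H_den + G_num * H_num = (s^3 + 11*s^2 + 40.11*s + 48.51) + (10*s + 10) = s^3 + 11*s^2 + 50.11*s + 58.51.
T(s) = (s^2 + 5.2*s + 4.2)/(s^3 + 11*s^2 + 50.11*s + 58.51)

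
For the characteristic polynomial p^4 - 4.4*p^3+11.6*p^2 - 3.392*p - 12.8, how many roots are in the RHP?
p^4 - 4.4*p^3 + 11.6*p^2 - 3.392*p - 12.8 = (p + 0.8)(p - 1.6)(p^2 - 3.6*p + 10). Poles: -0.8, 1.6, 1.8 + 2.6j, 1.8 - 2.6j. RHP poles (Re>0): 3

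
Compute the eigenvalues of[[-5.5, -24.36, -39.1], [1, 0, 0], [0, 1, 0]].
Eigenvalues solve det(λI - A) = 0.
Characteristic polynomial: λ^3 + 5.5*λ^2 + 24.36*λ + 39.1 = 0.
Factor: (λ + 2.3)(λ^2 + 3.2*λ + 17) = 0.
Roots: -1.6 + 3.8j, -1.6 - 3.8j, -2.3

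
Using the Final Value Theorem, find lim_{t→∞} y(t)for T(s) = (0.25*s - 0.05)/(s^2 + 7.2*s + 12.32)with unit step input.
FVT: lim_{t→∞} y(t) = lim_{s→0} s*Y(s) where Y(s) = T(s)/s.
= lim_{s→0} T(s) = T(0) = num(0)/den(0) = -0.05/12.32 = -0.004058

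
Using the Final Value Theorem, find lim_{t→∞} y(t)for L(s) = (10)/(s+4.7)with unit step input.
FVT: lim_{t→∞} y(t) = lim_{s→0} s*Y(s) where Y(s) = L(s)/s.
= lim_{s→0} L(s) = L(0) = num(0)/den(0) = 10/4.7 = 2.128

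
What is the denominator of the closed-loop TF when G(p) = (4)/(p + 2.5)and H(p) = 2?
Characteristic poly = G_den * H_den + G_num * H_num = (p + 2.5) + (8) = p + 10.5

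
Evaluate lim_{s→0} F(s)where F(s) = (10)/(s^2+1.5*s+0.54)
DC gain = F(0) = num(0)/den(0) = 10/0.54 = 18.52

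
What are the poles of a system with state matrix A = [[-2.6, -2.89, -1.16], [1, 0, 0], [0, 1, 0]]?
Eigenvalues solve det(λI - A) = 0.
Characteristic polynomial: λ^3 + 2.6*λ^2 + 2.89*λ + 1.16 = 0.
Factor: (λ + 0.8)(λ^2 + 1.8*λ + 1.45) = 0.
Roots: -0.8, -0.9 + 0.8j, -0.9 - 0.8j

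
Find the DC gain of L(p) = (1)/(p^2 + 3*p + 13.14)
DC gain = L(0) = num(0)/den(0) = 1/13.14 = 0.0761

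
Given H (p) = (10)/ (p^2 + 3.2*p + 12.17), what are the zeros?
Numerator is a nonzero constant (10) → Zeros: none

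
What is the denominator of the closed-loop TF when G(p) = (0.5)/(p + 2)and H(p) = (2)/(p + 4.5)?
Characteristic poly = G_den * H_den + G_num * H_num = (p^2 + 6.5*p + 9) + (1) = p^2 + 6.5*p + 10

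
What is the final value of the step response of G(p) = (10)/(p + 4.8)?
FVT: lim_{t→∞} y(t) = lim_{p→0} p*Y(p) where Y(p) = G(p)/p.
= lim_{p→0} G(p) = G(0) = num(0)/den(0) = 10/4.8 = 2.083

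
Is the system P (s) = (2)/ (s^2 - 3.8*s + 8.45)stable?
Denominator: s^2 - 3.8*s + 8.45. Poles: 1.9 + 2.2j, 1.9 - 2.2j. All Re(p)<0: No (unstable)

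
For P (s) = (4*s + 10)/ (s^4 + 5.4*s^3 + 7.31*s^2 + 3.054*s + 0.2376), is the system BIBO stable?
Denominator: s^4 + 5.4*s^3 + 7.31*s^2 + 3.054*s + 0.2376 = (s + 3.6)(s + 0.1)(s + 0.6)(s + 1.1). Poles: -0.1, -0.6, -1.1, -3.6. All Re(p)<0: Yes (stable)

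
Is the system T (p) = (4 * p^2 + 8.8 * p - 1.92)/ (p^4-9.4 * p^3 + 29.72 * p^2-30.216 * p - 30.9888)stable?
Denominator: p^4 - 9.4*p^3 + 29.72*p^2 - 30.216*p - 30.9888 = (p - 4.8)(p + 0.6)(p^2 - 5.2*p + 10.76). Poles: -0.6, 2.6 + 2j, 2.6 - 2j, 4.8. All Re(p)<0: No (unstable)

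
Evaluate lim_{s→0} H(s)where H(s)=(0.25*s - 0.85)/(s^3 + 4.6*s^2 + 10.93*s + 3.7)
DC gain = H(0) = num(0)/den(0) = -0.85/3.7 = -0.2297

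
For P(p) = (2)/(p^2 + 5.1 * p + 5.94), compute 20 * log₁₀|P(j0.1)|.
Substitute p = j*0.1: P(j0.1) = 0.334792 - 0.0287932j.
|P(j0.1)| = sqrt(Re² + Im²) = 0.336.
20*log₁₀(0.336) = -9.47 dB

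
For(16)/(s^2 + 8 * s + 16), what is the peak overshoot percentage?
Standard form: ωn²/(s²+2ζωn·s+ωn²) → ωn = 4, ζ = 1.
ζ ≥ 1, so the response is non-oscillatory: peak overshoot = 0%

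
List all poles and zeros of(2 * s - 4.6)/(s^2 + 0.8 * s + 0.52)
Set denominator = 0: s^2 + 0.8*s + 0.52 = 0 → Poles: -0.4 + 0.6j, -0.4 - 0.6j
Set numerator = 0: 2*s - 4.6 = 0 → Zeros: 2.3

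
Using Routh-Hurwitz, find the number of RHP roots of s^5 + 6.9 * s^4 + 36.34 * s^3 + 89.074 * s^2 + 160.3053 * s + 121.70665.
Routh array:
s^5: [1, 36.34, 160.3053]; s^4: [6.9, 89.074, 121.70665]; s^3: [23.4307, 142.667]; s^2: [47.0608, 121.70665]; s^1: [82.0711]; s^0: [121.70665]
First column: [1, 6.9, 23.4307, 47.0608, 82.0711, 121.70665]. Sign changes = RHP roots = 0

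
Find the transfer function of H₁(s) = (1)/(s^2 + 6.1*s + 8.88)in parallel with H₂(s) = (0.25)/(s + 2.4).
Parallel: H = H₁ + H₂ = (n₁·d₂ + n₂·d₁)/(d₁·d₂).
n₁·d₂ = s + 2.4. n₂·d₁ = 0.25*s^2 + 1.525*s + 2.22. Sum = 0.25*s^2 + 2.525*s + 4.62. d₁·d₂ = s^3 + 8.5*s^2 + 23.52*s + 21.312.
H(s) = (0.25*s^2 + 2.525*s + 4.62)/(s^3 + 8.5*s^2 + 23.52*s + 21.312)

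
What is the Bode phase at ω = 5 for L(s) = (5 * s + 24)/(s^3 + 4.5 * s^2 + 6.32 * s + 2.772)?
Substitute s = j*5: L(j5) = -0.239285 - 0.0241574j.
∠L(j5) = atan2(Im, Re) = atan2(-0.0241574, -0.239285) = -174.24°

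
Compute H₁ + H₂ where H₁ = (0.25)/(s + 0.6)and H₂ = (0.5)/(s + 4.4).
Parallel: H = H₁ + H₂ = (n₁·d₂ + n₂·d₁)/(d₁·d₂).
n₁·d₂ = 0.25*s + 1.1. n₂·d₁ = 0.5*s + 0.3. Sum = 0.75*s + 1.4. d₁·d₂ = s^2 + 5*s + 2.64.
H(s) = (0.75*s + 1.4)/(s^2 + 5*s + 2.64)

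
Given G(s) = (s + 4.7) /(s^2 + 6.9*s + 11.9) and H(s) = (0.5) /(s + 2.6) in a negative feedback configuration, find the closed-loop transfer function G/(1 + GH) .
Closed-loop T = G/(1+GH).
Numerator: G_num * H_den = s^2 + 7.3*s + 12.22.
Denominator: G_den * H_den + G_num * H_num = (s^3 + 9.5*s^2 + 29.84*s + 30.94) + (0.5*s + 2.35) = s^3 + 9.5*s^2 + 30.34*s + 33.29.
T(s) = (s^2 + 7.3*s + 12.22)/(s^3 + 9.5*s^2 + 30.34*s + 33.29)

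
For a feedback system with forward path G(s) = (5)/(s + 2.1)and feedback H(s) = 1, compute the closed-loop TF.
Closed-loop T = G/(1+GH).
Numerator: G_num * H_den = 5.
Denominator: G_den * H_den + G_num * H_num = (s + 2.1) + (5) = s + 7.1.
T(s) = (5)/(s + 7.1)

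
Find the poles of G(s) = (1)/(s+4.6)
Set denominator = 0: s + 4.6 = 0 → Poles: -4.6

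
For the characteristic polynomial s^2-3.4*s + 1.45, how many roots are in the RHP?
s^2 - 3.4*s + 1.45 = (s - 2.9)(s - 0.5). Poles: 0.5, 2.9. RHP poles (Re>0): 2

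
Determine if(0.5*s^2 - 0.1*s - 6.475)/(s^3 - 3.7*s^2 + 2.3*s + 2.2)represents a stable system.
Denominator: s^3 - 3.7*s^2 + 2.3*s + 2.2 = (s - 2.2)(s - 2)(s + 0.5). Poles: -0.5, 2, 2.2. All Re(p)<0: No (unstable)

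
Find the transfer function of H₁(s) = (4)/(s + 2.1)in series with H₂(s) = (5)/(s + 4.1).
Series: H = H₁ · H₂ = (n₁·n₂)/(d₁·d₂).
Num: n₁·n₂ = 20. Den: d₁·d₂ = s^2 + 6.2*s + 8.61.
H(s) = (20)/(s^2 + 6.2*s + 8.61)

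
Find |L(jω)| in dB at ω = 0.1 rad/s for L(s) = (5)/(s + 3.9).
Substitute s = j*0.1: L(j0.1) = 1.28121 - 0.0328515j.
|L(j0.1)| = sqrt(Re² + Im²) = 1.282.
20*log₁₀(1.282) = 2.16 dB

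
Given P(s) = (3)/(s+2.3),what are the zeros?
Numerator is a nonzero constant (3) → Zeros: none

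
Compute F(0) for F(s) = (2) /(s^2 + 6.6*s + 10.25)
DC gain = F(0) = num(0)/den(0) = 2/10.25 = 0.1951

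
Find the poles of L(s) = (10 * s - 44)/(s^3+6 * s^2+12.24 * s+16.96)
Set denominator = 0: s^3 + 6*s^2 + 12.24*s + 16.96 = (s + 4)(s^2 + 2*s + 4.24) = 0 → Poles: -1 + 1.8j, -1 - 1.8j, -4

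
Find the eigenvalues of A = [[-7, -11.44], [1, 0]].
Eigenvalues solve det(λI - A) = 0.
Characteristic polynomial: λ^2 + 7*λ + 11.44 = 0.
Factor: (λ + 2.6)(λ + 4.4) = 0.
Roots: -2.6, -4.4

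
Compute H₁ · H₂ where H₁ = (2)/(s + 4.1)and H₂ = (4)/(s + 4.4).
Series: H = H₁ · H₂ = (n₁·n₂)/(d₁·d₂).
Num: n₁·n₂ = 8. Den: d₁·d₂ = s^2 + 8.5*s + 18.04.
H(s) = (8)/(s^2 + 8.5*s + 18.04)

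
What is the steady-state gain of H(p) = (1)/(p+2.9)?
DC gain = H(0) = num(0)/den(0) = 1/2.9 = 0.3448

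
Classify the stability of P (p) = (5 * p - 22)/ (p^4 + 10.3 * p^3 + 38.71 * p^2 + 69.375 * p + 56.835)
Denominator: p^4 + 10.3*p^3 + 38.71*p^2 + 69.375*p + 56.835 = (p + 4.5)(p + 3)(p^2 + 2.8*p + 4.21). Poles: -1.4 + 1.5j, -1.4 - 1.5j, -3, -4.5. Stable (all poles in LHP)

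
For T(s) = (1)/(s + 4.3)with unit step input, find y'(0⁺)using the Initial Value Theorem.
IVT: y'(0⁺) = lim_{s→∞} s²·Y(s) = lim_{s→∞} s·T(s).
deg(num) = 0, deg(den) = 1, relative degree = 1, so s·T(s) → (leading num)/(leading den) = 1/1 = 1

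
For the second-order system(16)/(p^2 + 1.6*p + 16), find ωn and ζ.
Standard form: ωn²/(p²+2ζωn·p+ωn²).
const=16=ωn² → ωn=4, p coeff=1.6=2ζωn → ζ=0.2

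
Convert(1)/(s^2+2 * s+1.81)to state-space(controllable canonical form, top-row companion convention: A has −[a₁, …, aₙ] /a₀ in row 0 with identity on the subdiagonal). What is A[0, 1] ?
Reachable canonical form for den = s^2 + 2*s + 1.81: top row of A = -[a₁,a₂,...,aₙ]/a₀, ones on the subdiagonal, zeros elsewhere.
A = [[-2, -1.81], [1, 0]].
A[0,1] = -1.81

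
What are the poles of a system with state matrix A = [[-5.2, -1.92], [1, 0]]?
Eigenvalues solve det(λI - A) = 0.
Characteristic polynomial: λ^2 + 5.2*λ + 1.92 = 0.
Factor: (λ + 4.8)(λ + 0.4) = 0.
Roots: -0.4, -4.8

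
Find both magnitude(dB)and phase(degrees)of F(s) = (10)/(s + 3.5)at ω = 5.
Substitute s = j*5: F(j5) = 0.939597 - 1.34228j.
|F| = 20*log₁₀(sqrt(Re²+Im²)) = 4.29 dB.
∠F = atan2(Im, Re) = -55.01°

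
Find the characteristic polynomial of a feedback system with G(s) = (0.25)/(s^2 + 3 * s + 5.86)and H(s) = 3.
Characteristic poly = G_den * H_den + G_num * H_num = (s^2 + 3*s + 5.86) + (0.75) = s^2 + 3*s + 6.61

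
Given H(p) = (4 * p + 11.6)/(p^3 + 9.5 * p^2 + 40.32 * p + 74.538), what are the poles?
Set denominator = 0: p^3 + 9.5*p^2 + 40.32*p + 74.538 = (p + 4.1)(p^2 + 5.4*p + 18.18) = 0 → Poles: -2.7 + 3.3j, -2.7 - 3.3j, -4.1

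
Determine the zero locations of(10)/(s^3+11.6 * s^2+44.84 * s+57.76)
Numerator is a nonzero constant (10) → Zeros: none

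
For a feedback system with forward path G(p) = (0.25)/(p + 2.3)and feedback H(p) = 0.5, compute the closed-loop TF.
Closed-loop T = G/(1+GH).
Numerator: G_num * H_den = 0.25.
Denominator: G_den * H_den + G_num * H_num = (p + 2.3) + (0.125) = p + 2.425.
T(p) = (0.25)/(p + 2.425)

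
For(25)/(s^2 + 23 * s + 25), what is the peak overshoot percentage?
Standard form: ωn²/(s²+2ζωn·s+ωn²) → ωn = 5, ζ = 2.3.
ζ ≥ 1, so the response is non-oscillatory: peak overshoot = 0%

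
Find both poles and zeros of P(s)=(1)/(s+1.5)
Set denominator = 0: s + 1.5 = 0 → Poles: -1.5
Numerator is a nonzero constant (1) → Zeros: none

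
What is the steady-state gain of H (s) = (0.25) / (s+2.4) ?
DC gain = H(0) = num(0)/den(0) = 0.25/2.4 = 0.1042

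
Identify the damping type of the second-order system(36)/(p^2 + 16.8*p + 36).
Standard form: ωn²/(p²+2ζωn·p+ωn²) gives ωn=6, ζ=1.4.
Overdamped (ζ = 1.4 > 1)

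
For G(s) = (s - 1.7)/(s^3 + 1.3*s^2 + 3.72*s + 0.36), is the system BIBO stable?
Denominator: s^3 + 1.3*s^2 + 3.72*s + 0.36 = (s + 0.1)(s^2 + 1.2*s + 3.6). Poles: -0.1, -0.6 + 1.8j, -0.6 - 1.8j. All Re(p)<0: Yes (stable)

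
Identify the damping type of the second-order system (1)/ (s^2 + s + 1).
Standard form: ωn²/(s²+2ζωn·s+ωn²) gives ωn=1, ζ=0.5.
Underdamped (ζ = 0.5 < 1)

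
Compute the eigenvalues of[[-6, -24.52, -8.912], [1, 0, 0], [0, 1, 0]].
Eigenvalues solve det(λI - A) = 0.
Characteristic polynomial: λ^3 + 6*λ^2 + 24.52*λ + 8.912 = 0.
Factor: (λ + 0.4)(λ^2 + 5.6*λ + 22.28) = 0.
Roots: -0.4, -2.8 + 3.8j, -2.8 - 3.8j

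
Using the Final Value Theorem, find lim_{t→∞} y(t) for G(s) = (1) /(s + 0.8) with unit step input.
FVT: lim_{t→∞} y(t) = lim_{s→0} s*Y(s) where Y(s) = G(s)/s.
= lim_{s→0} G(s) = G(0) = num(0)/den(0) = 1/0.8 = 1.25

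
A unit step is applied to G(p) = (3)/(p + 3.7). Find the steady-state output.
FVT: lim_{t→∞} y(t) = lim_{p→0} p*Y(p) where Y(p) = G(p)/p.
= lim_{p→0} G(p) = G(0) = num(0)/den(0) = 3/3.7 = 0.8108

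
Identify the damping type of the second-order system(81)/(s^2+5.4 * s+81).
Standard form: ωn²/(s²+2ζωn·s+ωn²) gives ωn=9, ζ=0.3.
Underdamped (ζ = 0.3 < 1)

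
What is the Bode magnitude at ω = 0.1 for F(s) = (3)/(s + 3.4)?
Substitute s = j*0.1: F(j0.1) = 0.88159 - 0.0259291j.
|F(j0.1)| = sqrt(Re² + Im²) = 0.882.
20*log₁₀(0.882) = -1.09 dB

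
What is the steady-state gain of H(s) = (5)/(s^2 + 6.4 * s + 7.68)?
DC gain = H(0) = num(0)/den(0) = 5/7.68 = 0.651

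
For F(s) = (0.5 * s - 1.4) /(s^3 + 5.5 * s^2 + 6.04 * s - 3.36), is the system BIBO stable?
Denominator: s^3 + 5.5*s^2 + 6.04*s - 3.36 = (s - 0.4)(s + 2.4)(s + 3.5). Poles: -2.4, -3.5, 0.4. All Re(p)<0: No (unstable)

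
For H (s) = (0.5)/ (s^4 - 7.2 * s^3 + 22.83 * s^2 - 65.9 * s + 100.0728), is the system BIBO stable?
Denominator: s^4 - 7.2*s^3 + 22.83*s^2 - 65.9*s + 100.0728 = (s - 2.7)(s - 4.1)(s^2 - 0.4*s + 9.04). Poles: 0.2 + 3j, 0.2 - 3j, 2.7, 4.1. All Re(p)<0: No (unstable)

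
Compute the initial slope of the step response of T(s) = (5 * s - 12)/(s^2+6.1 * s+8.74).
IVT: y'(0⁺) = lim_{s→∞} s²·Y(s) = lim_{s→∞} s·T(s).
deg(num) = 1, deg(den) = 2, relative degree = 1, so s·T(s) → (leading num)/(leading den) = 5/1 = 5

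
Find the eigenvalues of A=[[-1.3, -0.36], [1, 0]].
Eigenvalues solve det(λI - A) = 0.
Characteristic polynomial: λ^2 + 1.3*λ + 0.36 = 0.
Factor: (λ + 0.4)(λ + 0.9) = 0.
Roots: -0.4, -0.9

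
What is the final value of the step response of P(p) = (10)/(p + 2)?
FVT: lim_{t→∞} y(t) = lim_{p→0} p*Y(p) where Y(p) = P(p)/p.
= lim_{p→0} P(p) = P(0) = num(0)/den(0) = 10/2 = 5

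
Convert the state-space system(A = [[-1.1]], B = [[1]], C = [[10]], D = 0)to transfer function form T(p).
T(p) = C(pI - A)⁻¹B + D.
Characteristic polynomial det(pI - A) = p + 1.1.
Numerator from C·adj(pI-A)·B + D·det(pI-A) = 10.
T(p) = (10)/(p + 1.1)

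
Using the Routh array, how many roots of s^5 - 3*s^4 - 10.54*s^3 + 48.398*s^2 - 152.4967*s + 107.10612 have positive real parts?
Routh array:
s^5: [1, -10.54, -152.4967]; s^4: [-3, 48.398, 107.10612]; s^3: [5.59267, -116.79466]; s^2: [-14.2526, 107.10612]; s^1: [-74.7667]; s^0: [107.10612]
First column: [1, -3, 5.59267, -14.2526, -74.7667, 107.10612]. Sign changes = RHP roots = 4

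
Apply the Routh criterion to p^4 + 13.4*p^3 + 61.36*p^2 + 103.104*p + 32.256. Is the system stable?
Routh array:
p^4: [1, 61.36, 32.256]; p^3: [13.4, 103.104]; p^2: [53.6657, 32.256]; p^1: [95.0499]; p^0: [32.256]
First column: [1, 13.4, 53.6657, 95.0499, 32.256]. Sign changes = 0.
Yes, stable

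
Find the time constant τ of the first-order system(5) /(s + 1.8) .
First-order system: τ = -1/pole. Pole = -1.8. τ = -1/(-1.8) = 0.5556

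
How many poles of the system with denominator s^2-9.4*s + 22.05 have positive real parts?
s^2 - 9.4*s + 22.05 = (s - 4.9)(s - 4.5). Poles: 4.5, 4.9. RHP poles (Re>0): 2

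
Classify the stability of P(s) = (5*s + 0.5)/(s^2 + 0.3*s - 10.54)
Denominator: s^2 + 0.3*s - 10.54 = (s - 3.1)(s + 3.4). Poles: -3.4, 3.1. Unstable (1 pole(s) in RHP)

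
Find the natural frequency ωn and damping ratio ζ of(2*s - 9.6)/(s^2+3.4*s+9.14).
Underdamped: complex pole -1.7 + 2.5j. ωn = |pole| = 3.023, ζ = -Re(pole)/ωn = 0.5623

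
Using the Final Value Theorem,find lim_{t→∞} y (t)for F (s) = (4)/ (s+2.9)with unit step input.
FVT: lim_{t→∞} y(t) = lim_{s→0} s*Y(s) where Y(s) = F(s)/s.
= lim_{s→0} F(s) = F(0) = num(0)/den(0) = 4/2.9 = 1.379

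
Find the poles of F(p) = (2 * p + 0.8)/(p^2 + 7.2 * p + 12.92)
Set denominator = 0: p^2 + 7.2*p + 12.92 = (p + 3.4)(p + 3.8) = 0 → Poles: -3.4, -3.8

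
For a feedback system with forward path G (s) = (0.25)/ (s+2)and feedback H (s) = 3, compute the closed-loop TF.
Closed-loop T = G/(1+GH).
Numerator: G_num * H_den = 0.25.
Denominator: G_den * H_den + G_num * H_num = (s + 2) + (0.75) = s + 2.75.
T(s) = (0.25)/(s + 2.75)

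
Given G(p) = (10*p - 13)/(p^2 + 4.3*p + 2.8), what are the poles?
Set denominator = 0: p^2 + 4.3*p + 2.8 = (p + 3.5)(p + 0.8) = 0 → Poles: -0.8, -3.5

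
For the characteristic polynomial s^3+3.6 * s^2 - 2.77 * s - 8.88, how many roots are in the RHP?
s^3 + 3.6*s^2 - 2.77*s - 8.88 = (s - 1.6)(s + 1.5)(s + 3.7). Poles: -1.5, -3.7, 1.6. RHP poles (Re>0): 1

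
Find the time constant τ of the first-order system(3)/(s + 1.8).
First-order system: τ = -1/pole. Pole = -1.8. τ = -1/(-1.8) = 0.5556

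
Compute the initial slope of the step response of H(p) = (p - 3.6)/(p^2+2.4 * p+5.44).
IVT: y'(0⁺) = lim_{p→∞} p²·Y(p) = lim_{p→∞} p·H(p).
deg(num) = 1, deg(den) = 2, relative degree = 1, so p·H(p) → (leading num)/(leading den) = 1/1 = 1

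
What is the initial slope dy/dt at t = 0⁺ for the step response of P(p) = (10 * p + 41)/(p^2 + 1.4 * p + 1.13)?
IVT: y'(0⁺) = lim_{p→∞} p²·Y(p) = lim_{p→∞} p·P(p).
deg(num) = 1, deg(den) = 2, relative degree = 1, so p·P(p) → (leading num)/(leading den) = 10/1 = 10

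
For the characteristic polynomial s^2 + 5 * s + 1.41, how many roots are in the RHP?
s^2 + 5*s + 1.41 = (s + 4.7)(s + 0.3). Poles: -0.3, -4.7. RHP poles (Re>0): 0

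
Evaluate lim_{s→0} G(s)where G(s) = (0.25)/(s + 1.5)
DC gain = G(0) = num(0)/den(0) = 0.25/1.5 = 0.1667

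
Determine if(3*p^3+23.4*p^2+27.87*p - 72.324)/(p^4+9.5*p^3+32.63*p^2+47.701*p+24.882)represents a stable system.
Denominator: p^4 + 9.5*p^3 + 32.63*p^2 + 47.701*p + 24.882 = (p + 1.3)(p + 2)(p + 3.3)(p + 2.9). Poles: -1.3, -2, -2.9, -3.3. All Re(p)<0: Yes (stable)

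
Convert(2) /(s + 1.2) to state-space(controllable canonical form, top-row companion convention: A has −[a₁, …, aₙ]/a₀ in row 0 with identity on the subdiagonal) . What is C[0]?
Reachable canonical form: C = numerator coefficients (right-aligned, zero-padded to length n).
num = 2, C = [[2]].
C[0] = 2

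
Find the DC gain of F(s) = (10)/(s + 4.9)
DC gain = F(0) = num(0)/den(0) = 10/4.9 = 2.041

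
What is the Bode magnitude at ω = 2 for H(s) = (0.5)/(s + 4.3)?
Substitute s = j*2: H(j2) = 0.095598 - 0.0444642j.
|H(j2)| = sqrt(Re² + Im²) = 0.1054.
20*log₁₀(0.1054) = -19.54 dB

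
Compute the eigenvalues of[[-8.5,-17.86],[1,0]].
Eigenvalues solve det(λI - A) = 0.
Characteristic polynomial: λ^2 + 8.5*λ + 17.86 = 0.
Factor: (λ + 4.7)(λ + 3.8) = 0.
Roots: -3.8, -4.7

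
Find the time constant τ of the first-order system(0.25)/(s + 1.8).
First-order system: τ = -1/pole. Pole = -1.8. τ = -1/(-1.8) = 0.5556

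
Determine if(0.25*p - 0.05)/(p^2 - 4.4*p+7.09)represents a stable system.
Denominator: p^2 - 4.4*p + 7.09. Poles: 2.2 + 1.5j, 2.2 - 1.5j. All Re(p)<0: No (unstable)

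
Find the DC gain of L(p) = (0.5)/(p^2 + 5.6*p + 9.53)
DC gain = L(0) = num(0)/den(0) = 0.5/9.53 = 0.05247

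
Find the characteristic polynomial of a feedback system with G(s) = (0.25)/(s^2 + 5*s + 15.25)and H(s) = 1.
Characteristic poly = G_den * H_den + G_num * H_num = (s^2 + 5*s + 15.25) + (0.25) = s^2 + 5*s + 15.5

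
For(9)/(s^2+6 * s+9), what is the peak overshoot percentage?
Standard form: ωn²/(s²+2ζωn·s+ωn²) → ωn = 3, ζ = 1.
ζ ≥ 1, so the response is non-oscillatory: peak overshoot = 0%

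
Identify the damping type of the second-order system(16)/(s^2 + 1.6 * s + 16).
Standard form: ωn²/(s²+2ζωn·s+ωn²) gives ωn=4, ζ=0.2.
Underdamped (ζ = 0.2 < 1)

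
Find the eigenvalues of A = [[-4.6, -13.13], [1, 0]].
Eigenvalues solve det(λI - A) = 0.
Characteristic polynomial: λ^2 + 4.6*λ + 13.13 = 0.
Roots: -2.3 + 2.8j, -2.3 - 2.8j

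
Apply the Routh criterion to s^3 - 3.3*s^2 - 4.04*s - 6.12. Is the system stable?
Routh array:
s^3: [1, -4.04]; s^2: [-3.3, -6.12]; s^1: [-5.89455]; s^0: [-6.12]
First column: [1, -3.3, -5.89455, -6.12]. Sign changes = 1.
No, unstable (1 RHP root(s))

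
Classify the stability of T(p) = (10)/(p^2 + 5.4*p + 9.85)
Denominator: p^2 + 5.4*p + 9.85. Poles: -2.7 + 1.6j, -2.7 - 1.6j. Stable (all poles in LHP)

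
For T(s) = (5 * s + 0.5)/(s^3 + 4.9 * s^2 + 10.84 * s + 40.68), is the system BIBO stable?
Denominator: s^3 + 4.9*s^2 + 10.84*s + 40.68 = (s + 4.5)(s^2 + 0.4*s + 9.04). Poles: -0.2 + 3j, -0.2 - 3j, -4.5. All Re(p)<0: Yes (stable)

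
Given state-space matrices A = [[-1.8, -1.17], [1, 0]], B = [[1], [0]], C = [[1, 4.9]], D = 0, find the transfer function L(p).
L(p) = C(pI - A)⁻¹B + D.
Characteristic polynomial det(pI - A) = p^2 + 1.8*p + 1.17.
Numerator from C·adj(pI-A)·B + D·det(pI-A) = p + 4.9.
L(p) = (p + 4.9)/(p^2 + 1.8*p + 1.17)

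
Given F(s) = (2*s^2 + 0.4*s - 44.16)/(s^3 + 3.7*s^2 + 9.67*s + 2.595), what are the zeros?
Set numerator = 0: 2*s^2 + 0.4*s - 44.16 = 2*(s + 4.8)(s - 4.6) = 0 → Zeros: -4.8, 4.6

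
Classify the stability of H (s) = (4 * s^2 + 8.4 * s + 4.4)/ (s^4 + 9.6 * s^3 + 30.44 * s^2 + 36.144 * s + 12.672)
Denominator: s^4 + 9.6*s^3 + 30.44*s^2 + 36.144*s + 12.672 = (s + 1.6)(s + 4.4)(s + 3)(s + 0.6). Poles: -0.6, -1.6, -3, -4.4. Stable (all poles in LHP)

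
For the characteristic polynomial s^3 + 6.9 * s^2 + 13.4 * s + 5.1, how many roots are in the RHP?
s^3 + 6.9*s^2 + 13.4*s + 5.1 = (s + 3)(s + 0.5)(s + 3.4). Poles: -0.5, -3, -3.4. RHP poles (Re>0): 0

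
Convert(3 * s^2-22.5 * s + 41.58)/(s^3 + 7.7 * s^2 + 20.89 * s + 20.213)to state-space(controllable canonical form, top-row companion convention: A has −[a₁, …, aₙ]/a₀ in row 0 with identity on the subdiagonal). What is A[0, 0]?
Reachable canonical form for den = s^3 + 7.7*s^2 + 20.89*s + 20.213: top row of A = -[a₁,a₂,...,aₙ]/a₀, ones on the subdiagonal, zeros elsewhere.
A = [[-7.7, -20.89, -20.213], [1, 0, 0], [0, 1, 0]].
A[0,0] = -7.7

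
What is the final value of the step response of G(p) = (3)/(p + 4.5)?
FVT: lim_{t→∞} y(t) = lim_{p→0} p*Y(p) where Y(p) = G(p)/p.
= lim_{p→0} G(p) = G(0) = num(0)/den(0) = 3/4.5 = 0.6667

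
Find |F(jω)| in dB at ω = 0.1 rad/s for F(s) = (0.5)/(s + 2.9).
Substitute s = j*0.1: F(j0.1) = 0.172209 - 0.00593824j.
|F(j0.1)| = sqrt(Re² + Im²) = 0.1723.
20*log₁₀(0.1723) = -15.27 dB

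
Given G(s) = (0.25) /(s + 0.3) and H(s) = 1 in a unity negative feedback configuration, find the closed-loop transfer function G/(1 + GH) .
Closed-loop T = G/(1+GH).
Numerator: G_num * H_den = 0.25.
Denominator: G_den * H_den + G_num * H_num = (s + 0.3) + (0.25) = s + 0.55.
T(s) = (0.25)/(s + 0.55)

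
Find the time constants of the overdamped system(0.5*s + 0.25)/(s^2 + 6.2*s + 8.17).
Overdamped: real poles at -1.9, -4.3. τ = -1/pole → τ₁ = 0.5263, τ₂ = 0.2326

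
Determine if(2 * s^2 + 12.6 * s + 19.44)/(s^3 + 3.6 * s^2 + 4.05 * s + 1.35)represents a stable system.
Denominator: s^3 + 3.6*s^2 + 4.05*s + 1.35 = (s + 1.5)(s + 0.6)(s + 1.5). Poles: -0.6, -1.5, -1.5. All Re(p)<0: Yes (stable)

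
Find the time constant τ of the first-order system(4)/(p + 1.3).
First-order system: τ = -1/pole. Pole = -1.3. τ = -1/(-1.3) = 0.7692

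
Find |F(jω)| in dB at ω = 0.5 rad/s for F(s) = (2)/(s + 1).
Substitute s = j*0.5: F(j0.5) = 1.6 - 0.8j.
|F(j0.5)| = sqrt(Re² + Im²) = 1.789.
20*log₁₀(1.789) = 5.05 dB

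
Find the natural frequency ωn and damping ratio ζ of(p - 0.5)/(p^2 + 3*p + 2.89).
Underdamped: complex pole -1.5 + 0.8j. ωn = |pole| = 1.7, ζ = -Re(pole)/ωn = 0.8824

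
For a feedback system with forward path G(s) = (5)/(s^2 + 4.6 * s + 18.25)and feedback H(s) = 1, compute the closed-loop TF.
Closed-loop T = G/(1+GH).
Numerator: G_num * H_den = 5.
Denominator: G_den * H_den + G_num * H_num = (s^2 + 4.6*s + 18.25) + (5) = s^2 + 4.6*s + 23.25.
T(s) = (5)/(s^2 + 4.6*s + 23.25)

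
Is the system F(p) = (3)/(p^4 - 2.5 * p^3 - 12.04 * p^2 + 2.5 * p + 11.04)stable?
Denominator: p^4 - 2.5*p^3 - 12.04*p^2 + 2.5*p + 11.04 = (p - 1)(p + 2.3)(p + 1)(p - 4.8). Poles: -1, -2.3, 1, 4.8. All Re(p)<0: No (unstable)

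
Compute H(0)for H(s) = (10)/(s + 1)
DC gain = H(0) = num(0)/den(0) = 10/1 = 10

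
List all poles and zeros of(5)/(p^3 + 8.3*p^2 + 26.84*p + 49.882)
Set denominator = 0: p^3 + 8.3*p^2 + 26.84*p + 49.882 = (p + 4.9)(p^2 + 3.4*p + 10.18) = 0 → Poles: -1.7 + 2.7j, -1.7 - 2.7j, -4.9
Numerator is a nonzero constant (5) → Zeros: none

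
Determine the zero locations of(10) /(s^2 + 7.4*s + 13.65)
Numerator is a nonzero constant (10) → Zeros: none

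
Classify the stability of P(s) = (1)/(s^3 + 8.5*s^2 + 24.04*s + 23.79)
Denominator: s^3 + 8.5*s^2 + 24.04*s + 23.79 = (s + 3.9)(s^2 + 4.6*s + 6.1). Poles: -2.3 + 0.9j, -2.3 - 0.9j, -3.9. Stable (all poles in LHP)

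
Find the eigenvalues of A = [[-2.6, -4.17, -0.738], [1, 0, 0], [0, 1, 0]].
Eigenvalues solve det(λI - A) = 0.
Characteristic polynomial: λ^3 + 2.6*λ^2 + 4.17*λ + 0.738 = 0.
Factor: (λ + 0.2)(λ^2 + 2.4*λ + 3.69) = 0.
Roots: -0.2, -1.2 + 1.5j, -1.2 - 1.5j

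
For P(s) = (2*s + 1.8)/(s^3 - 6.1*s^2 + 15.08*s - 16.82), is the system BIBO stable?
Denominator: s^3 - 6.1*s^2 + 15.08*s - 16.82 = (s - 2.9)(s^2 - 3.2*s + 5.8). Poles: 1.6 + 1.8j, 1.6 - 1.8j, 2.9. All Re(p)<0: No (unstable)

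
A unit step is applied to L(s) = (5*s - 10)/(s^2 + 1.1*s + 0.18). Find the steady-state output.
FVT: lim_{t→∞} y(t) = lim_{s→0} s*Y(s) where Y(s) = L(s)/s.
= lim_{s→0} L(s) = L(0) = num(0)/den(0) = -10/0.18 = -55.56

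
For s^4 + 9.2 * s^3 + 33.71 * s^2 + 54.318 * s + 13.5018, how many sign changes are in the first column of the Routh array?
Routh array:
s^4: [1, 33.71, 13.5018]; s^3: [9.2, 54.318]; s^2: [27.8059, 13.5018]; s^1: [49.8507]; s^0: [13.5018]
First column: [1, 9.2, 27.8059, 49.8507, 13.5018]. Sign changes = 0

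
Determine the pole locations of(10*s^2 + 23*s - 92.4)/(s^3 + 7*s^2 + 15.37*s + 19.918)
Set denominator = 0: s^3 + 7*s^2 + 15.37*s + 19.918 = (s + 4.6)(s^2 + 2.4*s + 4.33) = 0 → Poles: -1.2 + 1.7j, -1.2 - 1.7j, -4.6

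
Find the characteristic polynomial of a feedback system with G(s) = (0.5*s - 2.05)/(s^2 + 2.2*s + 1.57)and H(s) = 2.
Characteristic poly = G_den * H_den + G_num * H_num = (s^2 + 2.2*s + 1.57) + (s - 4.1) = s^2 + 3.2*s - 2.53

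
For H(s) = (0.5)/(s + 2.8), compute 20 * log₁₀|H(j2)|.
Substitute s = j*2: H(j2) = 0.118243 - 0.0844595j.
|H(j2)| = sqrt(Re² + Im²) = 0.1453.
20*log₁₀(0.1453) = -16.75 dB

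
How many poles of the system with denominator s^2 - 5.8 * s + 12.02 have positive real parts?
Poles: 2.9 + 1.9j, 2.9 - 1.9j. RHP poles (Re>0): 2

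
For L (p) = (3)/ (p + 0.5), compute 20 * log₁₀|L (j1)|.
Substitute p = j*1: L(j1) = 1.2 - 2.4j.
|L(j1)| = sqrt(Re² + Im²) = 2.683.
20*log₁₀(2.683) = 8.57 dB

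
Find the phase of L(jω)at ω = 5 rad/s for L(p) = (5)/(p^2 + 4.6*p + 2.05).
Substitute p = j*5: L(j5) = -0.108695 - 0.108932j.
∠L(j5) = atan2(Im, Re) = atan2(-0.108932, -0.108695) = -134.94°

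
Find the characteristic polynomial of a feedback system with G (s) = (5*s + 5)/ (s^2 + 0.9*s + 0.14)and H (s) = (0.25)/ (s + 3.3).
Characteristic poly = G_den * H_den + G_num * H_num = (s^3 + 4.2*s^2 + 3.11*s + 0.462) + (1.25*s + 1.25) = s^3 + 4.2*s^2 + 4.36*s + 1.712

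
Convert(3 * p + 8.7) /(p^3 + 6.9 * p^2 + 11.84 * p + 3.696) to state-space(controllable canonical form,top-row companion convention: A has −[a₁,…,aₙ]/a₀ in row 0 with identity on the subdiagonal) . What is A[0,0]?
Reachable canonical form for den = p^3 + 6.9*p^2 + 11.84*p + 3.696: top row of A = -[a₁,a₂,...,aₙ]/a₀, ones on the subdiagonal, zeros elsewhere.
A = [[-6.9, -11.84, -3.696], [1, 0, 0], [0, 1, 0]].
A[0,0] = -6.9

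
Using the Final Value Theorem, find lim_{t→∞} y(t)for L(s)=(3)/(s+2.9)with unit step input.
FVT: lim_{t→∞} y(t) = lim_{s→0} s*Y(s) where Y(s) = L(s)/s.
= lim_{s→0} L(s) = L(0) = num(0)/den(0) = 3/2.9 = 1.034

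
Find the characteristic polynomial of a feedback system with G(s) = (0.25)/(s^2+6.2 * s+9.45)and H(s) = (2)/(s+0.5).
Characteristic poly = G_den * H_den + G_num * H_num = (s^3 + 6.7*s^2 + 12.55*s + 4.725) + (0.5) = s^3 + 6.7*s^2 + 12.55*s + 5.225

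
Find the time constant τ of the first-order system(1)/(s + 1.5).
First-order system: τ = -1/pole. Pole = -1.5. τ = -1/(-1.5) = 0.6667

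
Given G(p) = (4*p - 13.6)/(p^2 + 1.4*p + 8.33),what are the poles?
Set denominator = 0: p^2 + 1.4*p + 8.33 = 0 → Poles: -0.7 + 2.8j, -0.7 - 2.8j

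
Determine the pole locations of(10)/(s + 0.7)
Set denominator = 0: s + 0.7 = 0 → Poles: -0.7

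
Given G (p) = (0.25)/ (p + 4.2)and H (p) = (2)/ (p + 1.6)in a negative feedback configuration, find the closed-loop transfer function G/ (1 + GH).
Closed-loop T = G/(1+GH).
Numerator: G_num * H_den = 0.25*p + 0.4.
Denominator: G_den * H_den + G_num * H_num = (p^2 + 5.8*p + 6.72) + (0.5) = p^2 + 5.8*p + 7.22.
T(p) = (0.25*p + 0.4)/(p^2 + 5.8*p + 7.22)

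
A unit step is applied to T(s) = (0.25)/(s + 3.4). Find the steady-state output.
FVT: lim_{t→∞} y(t) = lim_{s→0} s*Y(s) where Y(s) = T(s)/s.
= lim_{s→0} T(s) = T(0) = num(0)/den(0) = 0.25/3.4 = 0.07353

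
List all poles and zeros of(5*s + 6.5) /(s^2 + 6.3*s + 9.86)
Set denominator = 0: s^2 + 6.3*s + 9.86 = (s + 3.4)(s + 2.9) = 0 → Poles: -2.9, -3.4
Set numerator = 0: 5*s + 6.5 = 0 → Zeros: -1.3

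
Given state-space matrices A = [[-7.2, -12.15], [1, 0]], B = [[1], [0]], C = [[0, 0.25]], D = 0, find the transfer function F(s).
F(s) = C(sI - A)⁻¹B + D.
Characteristic polynomial det(sI - A) = s^2 + 7.2*s + 12.15.
Numerator from C·adj(sI-A)·B + D·det(sI-A) = 0.25.
F(s) = (0.25)/(s^2 + 7.2*s + 12.15)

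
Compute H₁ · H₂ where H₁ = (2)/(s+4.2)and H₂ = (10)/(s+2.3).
Series: H = H₁ · H₂ = (n₁·n₂)/(d₁·d₂).
Num: n₁·n₂ = 20. Den: d₁·d₂ = s^2 + 6.5*s + 9.66.
H(s) = (20)/(s^2 + 6.5*s + 9.66)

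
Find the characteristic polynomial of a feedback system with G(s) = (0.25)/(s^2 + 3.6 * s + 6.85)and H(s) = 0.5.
Characteristic poly = G_den * H_den + G_num * H_num = (s^2 + 3.6*s + 6.85) + (0.125) = s^2 + 3.6*s + 6.975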